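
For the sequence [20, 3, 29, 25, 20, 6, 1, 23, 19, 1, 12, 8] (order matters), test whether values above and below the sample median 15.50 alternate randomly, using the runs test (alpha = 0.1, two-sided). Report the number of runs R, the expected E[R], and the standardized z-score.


Step 1: Compute median = 15.50; label A = above, B = below.
Labels in order: ABAAABBAABBB  (n_A = 6, n_B = 6)
Step 2: Count runs R = 6.
Step 3: Under H0 (random ordering), E[R] = 2*n_A*n_B/(n_A+n_B) + 1 = 2*6*6/12 + 1 = 7.0000.
        Var[R] = 2*n_A*n_B*(2*n_A*n_B - n_A - n_B) / ((n_A+n_B)^2 * (n_A+n_B-1)) = 4320/1584 = 2.7273.
        SD[R] = 1.6514.
Step 4: Continuity-corrected z = (R + 0.5 - E[R]) / SD[R] = (6 + 0.5 - 7.0000) / 1.6514 = -0.3028.
Step 5: Two-sided p-value via normal approximation = 2*(1 - Phi(|z|)) = 0.762069.
Step 6: alpha = 0.1. fail to reject H0.

R = 6, z = -0.3028, p = 0.762069, fail to reject H0.


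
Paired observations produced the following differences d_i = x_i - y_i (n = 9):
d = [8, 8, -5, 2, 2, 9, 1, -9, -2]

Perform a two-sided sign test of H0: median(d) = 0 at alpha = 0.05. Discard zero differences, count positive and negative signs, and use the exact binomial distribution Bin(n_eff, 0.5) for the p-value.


Step 1: Discard zero differences. Original n = 9; n_eff = number of nonzero differences = 9.
Nonzero differences (with sign): +8, +8, -5, +2, +2, +9, +1, -9, -2
Step 2: Count signs: positive = 6, negative = 3.
Step 3: Under H0: P(positive) = 0.5, so the number of positives S ~ Bin(9, 0.5).
Step 4: Two-sided exact p-value = sum of Bin(9,0.5) probabilities at or below the observed probability = 0.507812.
Step 5: alpha = 0.05. fail to reject H0.

n_eff = 9, pos = 6, neg = 3, p = 0.507812, fail to reject H0.


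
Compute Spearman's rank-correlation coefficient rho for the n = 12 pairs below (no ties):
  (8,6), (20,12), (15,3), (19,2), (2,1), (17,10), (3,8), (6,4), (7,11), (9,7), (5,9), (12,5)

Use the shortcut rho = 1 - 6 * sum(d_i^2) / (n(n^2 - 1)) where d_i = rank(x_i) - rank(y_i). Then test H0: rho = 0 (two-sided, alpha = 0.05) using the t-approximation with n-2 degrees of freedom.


Step 1: Rank x and y separately (midranks; no ties here).
rank(x): 8->6, 20->12, 15->9, 19->11, 2->1, 17->10, 3->2, 6->4, 7->5, 9->7, 5->3, 12->8
rank(y): 6->6, 12->12, 3->3, 2->2, 1->1, 10->10, 8->8, 4->4, 11->11, 7->7, 9->9, 5->5
Step 2: d_i = R_x(i) - R_y(i); compute d_i^2.
  (6-6)^2=0, (12-12)^2=0, (9-3)^2=36, (11-2)^2=81, (1-1)^2=0, (10-10)^2=0, (2-8)^2=36, (4-4)^2=0, (5-11)^2=36, (7-7)^2=0, (3-9)^2=36, (8-5)^2=9
sum(d^2) = 234.
Step 3: rho = 1 - 6*234 / (12*(12^2 - 1)) = 1 - 1404/1716 = 0.181818.
Step 4: Under H0, t = rho * sqrt((n-2)/(1-rho^2)) = 0.5847 ~ t(10).
Step 5: Two-sided p-value from the t-distribution with 10 df = 0.571701.
Step 6: alpha = 0.05. fail to reject H0.

rho = 0.1818, p = 0.571701, fail to reject H0 at alpha = 0.05.


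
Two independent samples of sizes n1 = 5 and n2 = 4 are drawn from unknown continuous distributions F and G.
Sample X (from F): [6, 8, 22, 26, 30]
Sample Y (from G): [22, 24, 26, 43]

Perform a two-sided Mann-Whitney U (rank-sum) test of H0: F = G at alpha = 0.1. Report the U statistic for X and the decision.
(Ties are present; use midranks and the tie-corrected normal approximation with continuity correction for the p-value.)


Step 1: Combine and sort all 9 observations; assign midranks.
sorted (value, group): (6,X), (8,X), (22,X), (22,Y), (24,Y), (26,X), (26,Y), (30,X), (43,Y)
ranks: 6->1, 8->2, 22->3.5, 22->3.5, 24->5, 26->6.5, 26->6.5, 30->8, 43->9
Step 2: Rank sum for X: R1 = 1 + 2 + 3.5 + 6.5 + 8 = 21.
Step 3: U_X = R1 - n1(n1+1)/2 = 21 - 5*6/2 = 21 - 15 = 6.
       U_Y = n1*n2 - U_X = 20 - 6 = 14.
Step 4: Ties are present, so use the tie-corrected normal approximation (with continuity correction) for the p-value.
Step 5: p-value = 0.387282; compare to alpha = 0.1. fail to reject H0.

U_X = 6, p = 0.387282, fail to reject H0 at alpha = 0.1.


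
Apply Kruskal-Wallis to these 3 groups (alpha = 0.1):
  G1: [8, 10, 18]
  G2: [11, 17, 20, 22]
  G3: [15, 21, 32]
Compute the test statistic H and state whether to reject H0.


Step 1: Combine all N = 10 observations and assign midranks.
sorted (value, group, rank): (8,G1,1), (10,G1,2), (11,G2,3), (15,G3,4), (17,G2,5), (18,G1,6), (20,G2,7), (21,G3,8), (22,G2,9), (32,G3,10)
Step 2: Sum ranks within each group.
R_1 = 9 (n_1 = 3)
R_2 = 24 (n_2 = 4)
R_3 = 22 (n_3 = 3)
Step 3: H = 12/(N(N+1)) * sum(R_i^2/n_i) - 3(N+1)
     = 12/(10*11) * (9^2/3 + 24^2/4 + 22^2/3) - 3*11
     = 0.109091 * 332.333 - 33
     = 3.254545.
Step 4: No ties, so H is used without correction.
Step 5: Under H0, H ~ chi^2(2); p-value = 0.196465.
Step 6: alpha = 0.1. fail to reject H0.

H = 3.2545, df = 2, p = 0.196465, fail to reject H0.


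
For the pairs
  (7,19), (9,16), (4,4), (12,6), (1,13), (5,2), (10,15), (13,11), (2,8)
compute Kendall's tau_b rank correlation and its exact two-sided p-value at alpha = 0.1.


Step 1: Enumerate the 36 unordered pairs (i,j) with i<j and classify each by sign(x_j-x_i) * sign(y_j-y_i).
  (1,2):dx=+2,dy=-3->D; (1,3):dx=-3,dy=-15->C; (1,4):dx=+5,dy=-13->D; (1,5):dx=-6,dy=-6->C
  (1,6):dx=-2,dy=-17->C; (1,7):dx=+3,dy=-4->D; (1,8):dx=+6,dy=-8->D; (1,9):dx=-5,dy=-11->C
  (2,3):dx=-5,dy=-12->C; (2,4):dx=+3,dy=-10->D; (2,5):dx=-8,dy=-3->C; (2,6):dx=-4,dy=-14->C
  (2,7):dx=+1,dy=-1->D; (2,8):dx=+4,dy=-5->D; (2,9):dx=-7,dy=-8->C; (3,4):dx=+8,dy=+2->C
  (3,5):dx=-3,dy=+9->D; (3,6):dx=+1,dy=-2->D; (3,7):dx=+6,dy=+11->C; (3,8):dx=+9,dy=+7->C
  (3,9):dx=-2,dy=+4->D; (4,5):dx=-11,dy=+7->D; (4,6):dx=-7,dy=-4->C; (4,7):dx=-2,dy=+9->D
  (4,8):dx=+1,dy=+5->C; (4,9):dx=-10,dy=+2->D; (5,6):dx=+4,dy=-11->D; (5,7):dx=+9,dy=+2->C
  (5,8):dx=+12,dy=-2->D; (5,9):dx=+1,dy=-5->D; (6,7):dx=+5,dy=+13->C; (6,8):dx=+8,dy=+9->C
  (6,9):dx=-3,dy=+6->D; (7,8):dx=+3,dy=-4->D; (7,9):dx=-8,dy=-7->C; (8,9):dx=-11,dy=-3->C
Step 2: C = 18, D = 18, total pairs = 36.
Step 3: tau = (C - D)/(n(n-1)/2) = (18 - 18)/36 = 0.000000.
Step 4: Exact two-sided p-value (enumerate n! = 362880 permutations of y under H0): p = 1.000000.
Step 5: alpha = 0.1. fail to reject H0.

tau_b = 0.0000 (C=18, D=18), p = 1.000000, fail to reject H0.


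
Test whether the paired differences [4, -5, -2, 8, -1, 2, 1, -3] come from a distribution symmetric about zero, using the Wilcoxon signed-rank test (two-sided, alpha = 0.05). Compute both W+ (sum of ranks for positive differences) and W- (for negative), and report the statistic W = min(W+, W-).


Step 1: Drop any zero differences (none here) and take |d_i|.
|d| = [4, 5, 2, 8, 1, 2, 1, 3]
Step 2: Midrank |d_i| (ties get averaged ranks).
ranks: |4|->6, |5|->7, |2|->3.5, |8|->8, |1|->1.5, |2|->3.5, |1|->1.5, |3|->5
Step 3: Attach original signs; sum ranks with positive sign and with negative sign.
W+ = 6 + 8 + 3.5 + 1.5 = 19
W- = 7 + 3.5 + 1.5 + 5 = 17
(Check: W+ + W- = 36 should equal n(n+1)/2 = 36.)
Step 4: Test statistic W = min(W+, W-) = 17.
Step 5: Ties in |d|, so use the tie-corrected normal approximation.
        E[W] = n(n+1)/4 = 8*9/4 = 18.
        Tie groups: |d|=1 (t=2), |d|=2 (t=2); sum(t^3 - t) = 12.
        Var[W] = n(n+1)(2n+1)/24 - sum(t^3-t)/48 = 1224/24 - 12/48 = 50.75.
        z = (W - E[W]) / sqrt(Var[W]) = (17 - 18) / 7.1239 = -0.1404.
        Two-sided p = 2*Phi(z) = 0.888366.
Step 6: alpha = 0.05. fail to reject H0.

W+ = 19, W- = 17, W = min = 17, p = 0.888366, fail to reject H0.


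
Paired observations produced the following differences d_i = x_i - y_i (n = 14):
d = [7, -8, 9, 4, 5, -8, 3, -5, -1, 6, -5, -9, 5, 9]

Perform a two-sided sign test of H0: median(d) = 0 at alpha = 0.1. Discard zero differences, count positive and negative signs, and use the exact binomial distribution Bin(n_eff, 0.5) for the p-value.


Step 1: Discard zero differences. Original n = 14; n_eff = number of nonzero differences = 14.
Nonzero differences (with sign): +7, -8, +9, +4, +5, -8, +3, -5, -1, +6, -5, -9, +5, +9
Step 2: Count signs: positive = 8, negative = 6.
Step 3: Under H0: P(positive) = 0.5, so the number of positives S ~ Bin(14, 0.5).
Step 4: Two-sided exact p-value = sum of Bin(14,0.5) probabilities at or below the observed probability = 0.790527.
Step 5: alpha = 0.1. fail to reject H0.

n_eff = 14, pos = 8, neg = 6, p = 0.790527, fail to reject H0.


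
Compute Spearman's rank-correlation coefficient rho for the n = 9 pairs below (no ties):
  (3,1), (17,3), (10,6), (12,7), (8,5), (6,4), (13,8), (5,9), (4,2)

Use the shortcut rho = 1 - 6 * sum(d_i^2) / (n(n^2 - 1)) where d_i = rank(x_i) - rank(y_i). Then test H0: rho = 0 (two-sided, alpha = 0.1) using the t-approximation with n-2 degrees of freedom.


Step 1: Rank x and y separately (midranks; no ties here).
rank(x): 3->1, 17->9, 10->6, 12->7, 8->5, 6->4, 13->8, 5->3, 4->2
rank(y): 1->1, 3->3, 6->6, 7->7, 5->5, 4->4, 8->8, 9->9, 2->2
Step 2: d_i = R_x(i) - R_y(i); compute d_i^2.
  (1-1)^2=0, (9-3)^2=36, (6-6)^2=0, (7-7)^2=0, (5-5)^2=0, (4-4)^2=0, (8-8)^2=0, (3-9)^2=36, (2-2)^2=0
sum(d^2) = 72.
Step 3: rho = 1 - 6*72 / (9*(9^2 - 1)) = 1 - 432/720 = 0.400000.
Step 4: Under H0, t = rho * sqrt((n-2)/(1-rho^2)) = 1.1547 ~ t(7).
Step 5: Two-sided p-value from the t-distribution with 7 df = 0.286105.
Step 6: alpha = 0.1. fail to reject H0.

rho = 0.4000, p = 0.286105, fail to reject H0 at alpha = 0.1.


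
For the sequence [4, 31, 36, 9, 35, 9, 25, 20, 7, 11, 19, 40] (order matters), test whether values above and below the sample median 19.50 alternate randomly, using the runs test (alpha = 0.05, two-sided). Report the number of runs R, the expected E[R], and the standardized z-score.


Step 1: Compute median = 19.50; label A = above, B = below.
Labels in order: BAABABAABBBA  (n_A = 6, n_B = 6)
Step 2: Count runs R = 8.
Step 3: Under H0 (random ordering), E[R] = 2*n_A*n_B/(n_A+n_B) + 1 = 2*6*6/12 + 1 = 7.0000.
        Var[R] = 2*n_A*n_B*(2*n_A*n_B - n_A - n_B) / ((n_A+n_B)^2 * (n_A+n_B-1)) = 4320/1584 = 2.7273.
        SD[R] = 1.6514.
Step 4: Continuity-corrected z = (R - 0.5 - E[R]) / SD[R] = (8 - 0.5 - 7.0000) / 1.6514 = 0.3028.
Step 5: Two-sided p-value via normal approximation = 2*(1 - Phi(|z|)) = 0.762069.
Step 6: alpha = 0.05. fail to reject H0.

R = 8, z = 0.3028, p = 0.762069, fail to reject H0.


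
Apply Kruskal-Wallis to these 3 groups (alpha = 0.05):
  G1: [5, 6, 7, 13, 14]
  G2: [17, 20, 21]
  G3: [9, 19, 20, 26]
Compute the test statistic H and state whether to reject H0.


Step 1: Combine all N = 12 observations and assign midranks.
sorted (value, group, rank): (5,G1,1), (6,G1,2), (7,G1,3), (9,G3,4), (13,G1,5), (14,G1,6), (17,G2,7), (19,G3,8), (20,G2,9.5), (20,G3,9.5), (21,G2,11), (26,G3,12)
Step 2: Sum ranks within each group.
R_1 = 17 (n_1 = 5)
R_2 = 27.5 (n_2 = 3)
R_3 = 33.5 (n_3 = 4)
Step 3: H = 12/(N(N+1)) * sum(R_i^2/n_i) - 3(N+1)
     = 12/(12*13) * (17^2/5 + 27.5^2/3 + 33.5^2/4) - 3*13
     = 0.076923 * 590.446 - 39
     = 6.418910.
Step 4: Ties present; correction factor C = 1 - 6/(12^3 - 12) = 0.996503. Corrected H = 6.418910 / 0.996503 = 6.441433.
Step 5: Under H0, H ~ chi^2(2); p-value = 0.039926.
Step 6: alpha = 0.05. reject H0.

H = 6.4414, df = 2, p = 0.039926, reject H0.


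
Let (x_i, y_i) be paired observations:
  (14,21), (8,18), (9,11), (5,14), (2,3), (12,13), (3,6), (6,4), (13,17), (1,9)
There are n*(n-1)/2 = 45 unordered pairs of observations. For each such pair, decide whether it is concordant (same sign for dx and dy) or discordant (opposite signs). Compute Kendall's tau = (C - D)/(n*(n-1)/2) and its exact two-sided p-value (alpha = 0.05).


Step 1: Enumerate the 45 unordered pairs (i,j) with i<j and classify each by sign(x_j-x_i) * sign(y_j-y_i).
  (1,2):dx=-6,dy=-3->C; (1,3):dx=-5,dy=-10->C; (1,4):dx=-9,dy=-7->C; (1,5):dx=-12,dy=-18->C
  (1,6):dx=-2,dy=-8->C; (1,7):dx=-11,dy=-15->C; (1,8):dx=-8,dy=-17->C; (1,9):dx=-1,dy=-4->C
  (1,10):dx=-13,dy=-12->C; (2,3):dx=+1,dy=-7->D; (2,4):dx=-3,dy=-4->C; (2,5):dx=-6,dy=-15->C
  (2,6):dx=+4,dy=-5->D; (2,7):dx=-5,dy=-12->C; (2,8):dx=-2,dy=-14->C; (2,9):dx=+5,dy=-1->D
  (2,10):dx=-7,dy=-9->C; (3,4):dx=-4,dy=+3->D; (3,5):dx=-7,dy=-8->C; (3,6):dx=+3,dy=+2->C
  (3,7):dx=-6,dy=-5->C; (3,8):dx=-3,dy=-7->C; (3,9):dx=+4,dy=+6->C; (3,10):dx=-8,dy=-2->C
  (4,5):dx=-3,dy=-11->C; (4,6):dx=+7,dy=-1->D; (4,7):dx=-2,dy=-8->C; (4,8):dx=+1,dy=-10->D
  (4,9):dx=+8,dy=+3->C; (4,10):dx=-4,dy=-5->C; (5,6):dx=+10,dy=+10->C; (5,7):dx=+1,dy=+3->C
  (5,8):dx=+4,dy=+1->C; (5,9):dx=+11,dy=+14->C; (5,10):dx=-1,dy=+6->D; (6,7):dx=-9,dy=-7->C
  (6,8):dx=-6,dy=-9->C; (6,9):dx=+1,dy=+4->C; (6,10):dx=-11,dy=-4->C; (7,8):dx=+3,dy=-2->D
  (7,9):dx=+10,dy=+11->C; (7,10):dx=-2,dy=+3->D; (8,9):dx=+7,dy=+13->C; (8,10):dx=-5,dy=+5->D
  (9,10):dx=-12,dy=-8->C
Step 2: C = 35, D = 10, total pairs = 45.
Step 3: tau = (C - D)/(n(n-1)/2) = (35 - 10)/45 = 0.555556.
Step 4: Exact two-sided p-value (enumerate n! = 3628800 permutations of y under H0): p = 0.028609.
Step 5: alpha = 0.05. reject H0.

tau_b = 0.5556 (C=35, D=10), p = 0.028609, reject H0.


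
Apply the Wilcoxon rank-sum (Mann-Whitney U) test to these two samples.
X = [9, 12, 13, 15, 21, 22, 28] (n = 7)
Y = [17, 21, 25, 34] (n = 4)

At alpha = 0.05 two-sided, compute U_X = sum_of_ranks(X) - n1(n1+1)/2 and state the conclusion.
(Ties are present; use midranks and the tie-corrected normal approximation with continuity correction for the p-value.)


Step 1: Combine and sort all 11 observations; assign midranks.
sorted (value, group): (9,X), (12,X), (13,X), (15,X), (17,Y), (21,X), (21,Y), (22,X), (25,Y), (28,X), (34,Y)
ranks: 9->1, 12->2, 13->3, 15->4, 17->5, 21->6.5, 21->6.5, 22->8, 25->9, 28->10, 34->11
Step 2: Rank sum for X: R1 = 1 + 2 + 3 + 4 + 6.5 + 8 + 10 = 34.5.
Step 3: U_X = R1 - n1(n1+1)/2 = 34.5 - 7*8/2 = 34.5 - 28 = 6.5.
       U_Y = n1*n2 - U_X = 28 - 6.5 = 21.5.
Step 4: Ties are present, so use the tie-corrected normal approximation (with continuity correction) for the p-value.
Step 5: p-value = 0.184875; compare to alpha = 0.05. fail to reject H0.

U_X = 6.5, p = 0.184875, fail to reject H0 at alpha = 0.05.


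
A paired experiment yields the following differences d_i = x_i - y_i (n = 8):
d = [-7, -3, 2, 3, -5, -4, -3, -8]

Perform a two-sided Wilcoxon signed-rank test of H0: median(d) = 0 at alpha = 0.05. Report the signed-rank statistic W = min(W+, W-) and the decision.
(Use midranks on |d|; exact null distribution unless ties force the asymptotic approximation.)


Step 1: Drop any zero differences (none here) and take |d_i|.
|d| = [7, 3, 2, 3, 5, 4, 3, 8]
Step 2: Midrank |d_i| (ties get averaged ranks).
ranks: |7|->7, |3|->3, |2|->1, |3|->3, |5|->6, |4|->5, |3|->3, |8|->8
Step 3: Attach original signs; sum ranks with positive sign and with negative sign.
W+ = 1 + 3 = 4
W- = 7 + 3 + 6 + 5 + 3 + 8 = 32
(Check: W+ + W- = 36 should equal n(n+1)/2 = 36.)
Step 4: Test statistic W = min(W+, W-) = 4.
Step 5: Ties in |d|, so use the tie-corrected normal approximation.
        E[W] = n(n+1)/4 = 8*9/4 = 18.
        Tie groups: |d|=3 (t=3); sum(t^3 - t) = 24.
        Var[W] = n(n+1)(2n+1)/24 - sum(t^3-t)/48 = 1224/24 - 24/48 = 50.5.
        z = (W - E[W]) / sqrt(Var[W]) = (4 - 18) / 7.1063 = -1.9701.
        Two-sided p = 2*Phi(z) = 0.048830.
Step 6: alpha = 0.05. reject H0.

W+ = 4, W- = 32, W = min = 4, p = 0.048830, reject H0.


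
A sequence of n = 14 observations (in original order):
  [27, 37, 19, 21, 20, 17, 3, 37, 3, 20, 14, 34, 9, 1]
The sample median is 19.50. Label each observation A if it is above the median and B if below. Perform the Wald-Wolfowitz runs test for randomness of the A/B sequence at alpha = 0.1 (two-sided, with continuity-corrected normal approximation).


Step 1: Compute median = 19.50; label A = above, B = below.
Labels in order: AABAABBABABABB  (n_A = 7, n_B = 7)
Step 2: Count runs R = 10.
Step 3: Under H0 (random ordering), E[R] = 2*n_A*n_B/(n_A+n_B) + 1 = 2*7*7/14 + 1 = 8.0000.
        Var[R] = 2*n_A*n_B*(2*n_A*n_B - n_A - n_B) / ((n_A+n_B)^2 * (n_A+n_B-1)) = 8232/2548 = 3.2308.
        SD[R] = 1.7974.
Step 4: Continuity-corrected z = (R - 0.5 - E[R]) / SD[R] = (10 - 0.5 - 8.0000) / 1.7974 = 0.8345.
Step 5: Two-sided p-value via normal approximation = 2*(1 - Phi(|z|)) = 0.403986.
Step 6: alpha = 0.1. fail to reject H0.

R = 10, z = 0.8345, p = 0.403986, fail to reject H0.


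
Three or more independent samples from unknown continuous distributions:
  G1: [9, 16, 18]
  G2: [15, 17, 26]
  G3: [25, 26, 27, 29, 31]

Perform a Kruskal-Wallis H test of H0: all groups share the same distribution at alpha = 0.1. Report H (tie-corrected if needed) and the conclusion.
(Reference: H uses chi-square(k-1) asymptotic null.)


Step 1: Combine all N = 11 observations and assign midranks.
sorted (value, group, rank): (9,G1,1), (15,G2,2), (16,G1,3), (17,G2,4), (18,G1,5), (25,G3,6), (26,G2,7.5), (26,G3,7.5), (27,G3,9), (29,G3,10), (31,G3,11)
Step 2: Sum ranks within each group.
R_1 = 9 (n_1 = 3)
R_2 = 13.5 (n_2 = 3)
R_3 = 43.5 (n_3 = 5)
Step 3: H = 12/(N(N+1)) * sum(R_i^2/n_i) - 3(N+1)
     = 12/(11*12) * (9^2/3 + 13.5^2/3 + 43.5^2/5) - 3*12
     = 0.090909 * 466.2 - 36
     = 6.381818.
Step 4: Ties present; correction factor C = 1 - 6/(11^3 - 11) = 0.995455. Corrected H = 6.381818 / 0.995455 = 6.410959.
Step 5: Under H0, H ~ chi^2(2); p-value = 0.040539.
Step 6: alpha = 0.1. reject H0.

H = 6.4110, df = 2, p = 0.040539, reject H0.


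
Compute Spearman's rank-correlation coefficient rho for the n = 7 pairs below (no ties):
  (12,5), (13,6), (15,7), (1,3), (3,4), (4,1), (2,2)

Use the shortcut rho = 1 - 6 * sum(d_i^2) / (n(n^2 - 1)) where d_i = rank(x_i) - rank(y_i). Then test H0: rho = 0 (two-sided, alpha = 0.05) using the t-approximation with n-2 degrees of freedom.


Step 1: Rank x and y separately (midranks; no ties here).
rank(x): 12->5, 13->6, 15->7, 1->1, 3->3, 4->4, 2->2
rank(y): 5->5, 6->6, 7->7, 3->3, 4->4, 1->1, 2->2
Step 2: d_i = R_x(i) - R_y(i); compute d_i^2.
  (5-5)^2=0, (6-6)^2=0, (7-7)^2=0, (1-3)^2=4, (3-4)^2=1, (4-1)^2=9, (2-2)^2=0
sum(d^2) = 14.
Step 3: rho = 1 - 6*14 / (7*(7^2 - 1)) = 1 - 84/336 = 0.750000.
Step 4: Under H0, t = rho * sqrt((n-2)/(1-rho^2)) = 2.5355 ~ t(5).
Step 5: Two-sided p-value from the t-distribution with 5 df = 0.052181.
Step 6: alpha = 0.05. fail to reject H0.

rho = 0.7500, p = 0.052181, fail to reject H0 at alpha = 0.05.


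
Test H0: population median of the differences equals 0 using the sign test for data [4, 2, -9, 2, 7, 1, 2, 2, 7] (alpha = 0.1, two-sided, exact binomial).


Step 1: Discard zero differences. Original n = 9; n_eff = number of nonzero differences = 9.
Nonzero differences (with sign): +4, +2, -9, +2, +7, +1, +2, +2, +7
Step 2: Count signs: positive = 8, negative = 1.
Step 3: Under H0: P(positive) = 0.5, so the number of positives S ~ Bin(9, 0.5).
Step 4: Two-sided exact p-value = sum of Bin(9,0.5) probabilities at or below the observed probability = 0.039062.
Step 5: alpha = 0.1. reject H0.

n_eff = 9, pos = 8, neg = 1, p = 0.039062, reject H0.


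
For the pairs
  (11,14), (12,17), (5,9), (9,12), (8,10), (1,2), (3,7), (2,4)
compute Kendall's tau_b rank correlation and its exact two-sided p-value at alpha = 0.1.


Step 1: Enumerate the 28 unordered pairs (i,j) with i<j and classify each by sign(x_j-x_i) * sign(y_j-y_i).
  (1,2):dx=+1,dy=+3->C; (1,3):dx=-6,dy=-5->C; (1,4):dx=-2,dy=-2->C; (1,5):dx=-3,dy=-4->C
  (1,6):dx=-10,dy=-12->C; (1,7):dx=-8,dy=-7->C; (1,8):dx=-9,dy=-10->C; (2,3):dx=-7,dy=-8->C
  (2,4):dx=-3,dy=-5->C; (2,5):dx=-4,dy=-7->C; (2,6):dx=-11,dy=-15->C; (2,7):dx=-9,dy=-10->C
  (2,8):dx=-10,dy=-13->C; (3,4):dx=+4,dy=+3->C; (3,5):dx=+3,dy=+1->C; (3,6):dx=-4,dy=-7->C
  (3,7):dx=-2,dy=-2->C; (3,8):dx=-3,dy=-5->C; (4,5):dx=-1,dy=-2->C; (4,6):dx=-8,dy=-10->C
  (4,7):dx=-6,dy=-5->C; (4,8):dx=-7,dy=-8->C; (5,6):dx=-7,dy=-8->C; (5,7):dx=-5,dy=-3->C
  (5,8):dx=-6,dy=-6->C; (6,7):dx=+2,dy=+5->C; (6,8):dx=+1,dy=+2->C; (7,8):dx=-1,dy=-3->C
Step 2: C = 28, D = 0, total pairs = 28.
Step 3: tau = (C - D)/(n(n-1)/2) = (28 - 0)/28 = 1.000000.
Step 4: Exact two-sided p-value (enumerate n! = 40320 permutations of y under H0): p = 0.000050.
Step 5: alpha = 0.1. reject H0.

tau_b = 1.0000 (C=28, D=0), p = 0.000050, reject H0.


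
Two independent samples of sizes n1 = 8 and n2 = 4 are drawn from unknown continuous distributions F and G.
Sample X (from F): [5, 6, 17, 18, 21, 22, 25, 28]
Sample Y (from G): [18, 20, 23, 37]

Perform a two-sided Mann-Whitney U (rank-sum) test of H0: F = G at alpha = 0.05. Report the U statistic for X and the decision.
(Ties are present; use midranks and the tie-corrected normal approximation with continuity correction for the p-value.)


Step 1: Combine and sort all 12 observations; assign midranks.
sorted (value, group): (5,X), (6,X), (17,X), (18,X), (18,Y), (20,Y), (21,X), (22,X), (23,Y), (25,X), (28,X), (37,Y)
ranks: 5->1, 6->2, 17->3, 18->4.5, 18->4.5, 20->6, 21->7, 22->8, 23->9, 25->10, 28->11, 37->12
Step 2: Rank sum for X: R1 = 1 + 2 + 3 + 4.5 + 7 + 8 + 10 + 11 = 46.5.
Step 3: U_X = R1 - n1(n1+1)/2 = 46.5 - 8*9/2 = 46.5 - 36 = 10.5.
       U_Y = n1*n2 - U_X = 32 - 10.5 = 21.5.
Step 4: Ties are present, so use the tie-corrected normal approximation (with continuity correction) for the p-value.
Step 5: p-value = 0.394938; compare to alpha = 0.05. fail to reject H0.

U_X = 10.5, p = 0.394938, fail to reject H0 at alpha = 0.05.


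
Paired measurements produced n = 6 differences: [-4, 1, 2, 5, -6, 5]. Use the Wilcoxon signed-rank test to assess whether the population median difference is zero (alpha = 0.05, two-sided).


Step 1: Drop any zero differences (none here) and take |d_i|.
|d| = [4, 1, 2, 5, 6, 5]
Step 2: Midrank |d_i| (ties get averaged ranks).
ranks: |4|->3, |1|->1, |2|->2, |5|->4.5, |6|->6, |5|->4.5
Step 3: Attach original signs; sum ranks with positive sign and with negative sign.
W+ = 1 + 2 + 4.5 + 4.5 = 12
W- = 3 + 6 = 9
(Check: W+ + W- = 21 should equal n(n+1)/2 = 21.)
Step 4: Test statistic W = min(W+, W-) = 9.
Step 5: Ties in |d|, so use the tie-corrected normal approximation.
        E[W] = n(n+1)/4 = 6*7/4 = 10.5.
        Tie groups: |d|=5 (t=2); sum(t^3 - t) = 6.
        Var[W] = n(n+1)(2n+1)/24 - sum(t^3-t)/48 = 546/24 - 6/48 = 22.625.
        z = (W - E[W]) / sqrt(Var[W]) = (9 - 10.5) / 4.7566 = -0.3154.
        Two-sided p = 2*Phi(z) = 0.752494.
Step 6: alpha = 0.05. fail to reject H0.

W+ = 12, W- = 9, W = min = 9, p = 0.752494, fail to reject H0.


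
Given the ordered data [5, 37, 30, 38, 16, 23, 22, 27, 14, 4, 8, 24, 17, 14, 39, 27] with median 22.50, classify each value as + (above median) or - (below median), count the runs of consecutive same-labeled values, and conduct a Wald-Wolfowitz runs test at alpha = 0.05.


Step 1: Compute median = 22.50; label A = above, B = below.
Labels in order: BAAABABABBBABBAA  (n_A = 8, n_B = 8)
Step 2: Count runs R = 10.
Step 3: Under H0 (random ordering), E[R] = 2*n_A*n_B/(n_A+n_B) + 1 = 2*8*8/16 + 1 = 9.0000.
        Var[R] = 2*n_A*n_B*(2*n_A*n_B - n_A - n_B) / ((n_A+n_B)^2 * (n_A+n_B-1)) = 14336/3840 = 3.7333.
        SD[R] = 1.9322.
Step 4: Continuity-corrected z = (R - 0.5 - E[R]) / SD[R] = (10 - 0.5 - 9.0000) / 1.9322 = 0.2588.
Step 5: Two-sided p-value via normal approximation = 2*(1 - Phi(|z|)) = 0.795809.
Step 6: alpha = 0.05. fail to reject H0.

R = 10, z = 0.2588, p = 0.795809, fail to reject H0.


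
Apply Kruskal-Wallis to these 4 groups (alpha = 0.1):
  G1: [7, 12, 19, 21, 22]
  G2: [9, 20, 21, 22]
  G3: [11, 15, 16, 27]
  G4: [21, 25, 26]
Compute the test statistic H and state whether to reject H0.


Step 1: Combine all N = 16 observations and assign midranks.
sorted (value, group, rank): (7,G1,1), (9,G2,2), (11,G3,3), (12,G1,4), (15,G3,5), (16,G3,6), (19,G1,7), (20,G2,8), (21,G1,10), (21,G2,10), (21,G4,10), (22,G1,12.5), (22,G2,12.5), (25,G4,14), (26,G4,15), (27,G3,16)
Step 2: Sum ranks within each group.
R_1 = 34.5 (n_1 = 5)
R_2 = 32.5 (n_2 = 4)
R_3 = 30 (n_3 = 4)
R_4 = 39 (n_4 = 3)
Step 3: H = 12/(N(N+1)) * sum(R_i^2/n_i) - 3(N+1)
     = 12/(16*17) * (34.5^2/5 + 32.5^2/4 + 30^2/4 + 39^2/3) - 3*17
     = 0.044118 * 1234.11 - 51
     = 3.446140.
Step 4: Ties present; correction factor C = 1 - 30/(16^3 - 16) = 0.992647. Corrected H = 3.446140 / 0.992647 = 3.471667.
Step 5: Under H0, H ~ chi^2(3); p-value = 0.324455.
Step 6: alpha = 0.1. fail to reject H0.

H = 3.4717, df = 3, p = 0.324455, fail to reject H0.


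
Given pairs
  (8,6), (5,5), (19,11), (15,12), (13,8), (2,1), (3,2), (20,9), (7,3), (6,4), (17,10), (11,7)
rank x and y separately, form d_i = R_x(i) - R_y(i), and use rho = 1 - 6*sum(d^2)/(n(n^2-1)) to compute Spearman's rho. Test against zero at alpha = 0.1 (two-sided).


Step 1: Rank x and y separately (midranks; no ties here).
rank(x): 8->6, 5->3, 19->11, 15->9, 13->8, 2->1, 3->2, 20->12, 7->5, 6->4, 17->10, 11->7
rank(y): 6->6, 5->5, 11->11, 12->12, 8->8, 1->1, 2->2, 9->9, 3->3, 4->4, 10->10, 7->7
Step 2: d_i = R_x(i) - R_y(i); compute d_i^2.
  (6-6)^2=0, (3-5)^2=4, (11-11)^2=0, (9-12)^2=9, (8-8)^2=0, (1-1)^2=0, (2-2)^2=0, (12-9)^2=9, (5-3)^2=4, (4-4)^2=0, (10-10)^2=0, (7-7)^2=0
sum(d^2) = 26.
Step 3: rho = 1 - 6*26 / (12*(12^2 - 1)) = 1 - 156/1716 = 0.909091.
Step 4: Under H0, t = rho * sqrt((n-2)/(1-rho^2)) = 6.9007 ~ t(10).
Step 5: Two-sided p-value from the t-distribution with 10 df = 0.000042.
Step 6: alpha = 0.1. reject H0.

rho = 0.9091, p = 0.000042, reject H0 at alpha = 0.1.


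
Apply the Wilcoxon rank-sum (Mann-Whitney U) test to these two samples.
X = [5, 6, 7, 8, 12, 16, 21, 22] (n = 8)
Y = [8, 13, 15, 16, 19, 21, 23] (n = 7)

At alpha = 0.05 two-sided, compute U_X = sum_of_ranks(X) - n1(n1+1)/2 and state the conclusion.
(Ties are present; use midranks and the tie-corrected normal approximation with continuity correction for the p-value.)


Step 1: Combine and sort all 15 observations; assign midranks.
sorted (value, group): (5,X), (6,X), (7,X), (8,X), (8,Y), (12,X), (13,Y), (15,Y), (16,X), (16,Y), (19,Y), (21,X), (21,Y), (22,X), (23,Y)
ranks: 5->1, 6->2, 7->3, 8->4.5, 8->4.5, 12->6, 13->7, 15->8, 16->9.5, 16->9.5, 19->11, 21->12.5, 21->12.5, 22->14, 23->15
Step 2: Rank sum for X: R1 = 1 + 2 + 3 + 4.5 + 6 + 9.5 + 12.5 + 14 = 52.5.
Step 3: U_X = R1 - n1(n1+1)/2 = 52.5 - 8*9/2 = 52.5 - 36 = 16.5.
       U_Y = n1*n2 - U_X = 56 - 16.5 = 39.5.
Step 4: Ties are present, so use the tie-corrected normal approximation (with continuity correction) for the p-value.
Step 5: p-value = 0.201805; compare to alpha = 0.05. fail to reject H0.

U_X = 16.5, p = 0.201805, fail to reject H0 at alpha = 0.05.


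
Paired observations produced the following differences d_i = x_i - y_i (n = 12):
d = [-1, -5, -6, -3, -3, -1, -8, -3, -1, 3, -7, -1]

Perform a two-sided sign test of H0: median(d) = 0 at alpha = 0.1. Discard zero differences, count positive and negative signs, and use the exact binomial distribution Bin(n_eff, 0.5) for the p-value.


Step 1: Discard zero differences. Original n = 12; n_eff = number of nonzero differences = 12.
Nonzero differences (with sign): -1, -5, -6, -3, -3, -1, -8, -3, -1, +3, -7, -1
Step 2: Count signs: positive = 1, negative = 11.
Step 3: Under H0: P(positive) = 0.5, so the number of positives S ~ Bin(12, 0.5).
Step 4: Two-sided exact p-value = sum of Bin(12,0.5) probabilities at or below the observed probability = 0.006348.
Step 5: alpha = 0.1. reject H0.

n_eff = 12, pos = 1, neg = 11, p = 0.006348, reject H0.


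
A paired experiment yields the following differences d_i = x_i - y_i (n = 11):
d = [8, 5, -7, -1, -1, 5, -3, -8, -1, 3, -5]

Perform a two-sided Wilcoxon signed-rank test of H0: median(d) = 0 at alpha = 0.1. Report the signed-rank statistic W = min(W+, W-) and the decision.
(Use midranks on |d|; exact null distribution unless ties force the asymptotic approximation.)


Step 1: Drop any zero differences (none here) and take |d_i|.
|d| = [8, 5, 7, 1, 1, 5, 3, 8, 1, 3, 5]
Step 2: Midrank |d_i| (ties get averaged ranks).
ranks: |8|->10.5, |5|->7, |7|->9, |1|->2, |1|->2, |5|->7, |3|->4.5, |8|->10.5, |1|->2, |3|->4.5, |5|->7
Step 3: Attach original signs; sum ranks with positive sign and with negative sign.
W+ = 10.5 + 7 + 7 + 4.5 = 29
W- = 9 + 2 + 2 + 4.5 + 10.5 + 2 + 7 = 37
(Check: W+ + W- = 66 should equal n(n+1)/2 = 66.)
Step 4: Test statistic W = min(W+, W-) = 29.
Step 5: Ties in |d|, so use the tie-corrected normal approximation.
        E[W] = n(n+1)/4 = 11*12/4 = 33.
        Tie groups: |d|=1 (t=3), |d|=3 (t=2), |d|=5 (t=3), |d|=8 (t=2); sum(t^3 - t) = 60.
        Var[W] = n(n+1)(2n+1)/24 - sum(t^3-t)/48 = 3036/24 - 60/48 = 125.25.
        z = (W - E[W]) / sqrt(Var[W]) = (29 - 33) / 11.1915 = -0.3574.
        Two-sided p = 2*Phi(z) = 0.720782.
Step 6: alpha = 0.1. fail to reject H0.

W+ = 29, W- = 37, W = min = 29, p = 0.720782, fail to reject H0.


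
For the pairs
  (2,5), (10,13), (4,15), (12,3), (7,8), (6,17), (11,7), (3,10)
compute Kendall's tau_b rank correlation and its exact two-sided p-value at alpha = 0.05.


Step 1: Enumerate the 28 unordered pairs (i,j) with i<j and classify each by sign(x_j-x_i) * sign(y_j-y_i).
  (1,2):dx=+8,dy=+8->C; (1,3):dx=+2,dy=+10->C; (1,4):dx=+10,dy=-2->D; (1,5):dx=+5,dy=+3->C
  (1,6):dx=+4,dy=+12->C; (1,7):dx=+9,dy=+2->C; (1,8):dx=+1,dy=+5->C; (2,3):dx=-6,dy=+2->D
  (2,4):dx=+2,dy=-10->D; (2,5):dx=-3,dy=-5->C; (2,6):dx=-4,dy=+4->D; (2,7):dx=+1,dy=-6->D
  (2,8):dx=-7,dy=-3->C; (3,4):dx=+8,dy=-12->D; (3,5):dx=+3,dy=-7->D; (3,6):dx=+2,dy=+2->C
  (3,7):dx=+7,dy=-8->D; (3,8):dx=-1,dy=-5->C; (4,5):dx=-5,dy=+5->D; (4,6):dx=-6,dy=+14->D
  (4,7):dx=-1,dy=+4->D; (4,8):dx=-9,dy=+7->D; (5,6):dx=-1,dy=+9->D; (5,7):dx=+4,dy=-1->D
  (5,8):dx=-4,dy=+2->D; (6,7):dx=+5,dy=-10->D; (6,8):dx=-3,dy=-7->C; (7,8):dx=-8,dy=+3->D
Step 2: C = 11, D = 17, total pairs = 28.
Step 3: tau = (C - D)/(n(n-1)/2) = (11 - 17)/28 = -0.214286.
Step 4: Exact two-sided p-value (enumerate n! = 40320 permutations of y under H0): p = 0.548413.
Step 5: alpha = 0.05. fail to reject H0.

tau_b = -0.2143 (C=11, D=17), p = 0.548413, fail to reject H0.


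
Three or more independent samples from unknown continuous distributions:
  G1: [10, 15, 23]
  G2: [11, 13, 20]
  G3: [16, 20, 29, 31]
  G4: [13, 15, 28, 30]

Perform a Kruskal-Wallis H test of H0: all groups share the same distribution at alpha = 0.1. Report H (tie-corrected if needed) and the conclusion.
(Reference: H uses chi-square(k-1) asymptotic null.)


Step 1: Combine all N = 14 observations and assign midranks.
sorted (value, group, rank): (10,G1,1), (11,G2,2), (13,G2,3.5), (13,G4,3.5), (15,G1,5.5), (15,G4,5.5), (16,G3,7), (20,G2,8.5), (20,G3,8.5), (23,G1,10), (28,G4,11), (29,G3,12), (30,G4,13), (31,G3,14)
Step 2: Sum ranks within each group.
R_1 = 16.5 (n_1 = 3)
R_2 = 14 (n_2 = 3)
R_3 = 41.5 (n_3 = 4)
R_4 = 33 (n_4 = 4)
Step 3: H = 12/(N(N+1)) * sum(R_i^2/n_i) - 3(N+1)
     = 12/(14*15) * (16.5^2/3 + 14^2/3 + 41.5^2/4 + 33^2/4) - 3*15
     = 0.057143 * 858.896 - 45
     = 4.079762.
Step 4: Ties present; correction factor C = 1 - 18/(14^3 - 14) = 0.993407. Corrected H = 4.079762 / 0.993407 = 4.106840.
Step 5: Under H0, H ~ chi^2(3); p-value = 0.250156.
Step 6: alpha = 0.1. fail to reject H0.

H = 4.1068, df = 3, p = 0.250156, fail to reject H0.


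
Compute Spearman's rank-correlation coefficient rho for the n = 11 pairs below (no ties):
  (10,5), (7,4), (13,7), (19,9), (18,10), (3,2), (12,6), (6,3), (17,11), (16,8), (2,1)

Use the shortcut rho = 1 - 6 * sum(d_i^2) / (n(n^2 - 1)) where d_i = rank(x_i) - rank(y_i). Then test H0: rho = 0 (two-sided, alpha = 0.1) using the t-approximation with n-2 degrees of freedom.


Step 1: Rank x and y separately (midranks; no ties here).
rank(x): 10->5, 7->4, 13->7, 19->11, 18->10, 3->2, 12->6, 6->3, 17->9, 16->8, 2->1
rank(y): 5->5, 4->4, 7->7, 9->9, 10->10, 2->2, 6->6, 3->3, 11->11, 8->8, 1->1
Step 2: d_i = R_x(i) - R_y(i); compute d_i^2.
  (5-5)^2=0, (4-4)^2=0, (7-7)^2=0, (11-9)^2=4, (10-10)^2=0, (2-2)^2=0, (6-6)^2=0, (3-3)^2=0, (9-11)^2=4, (8-8)^2=0, (1-1)^2=0
sum(d^2) = 8.
Step 3: rho = 1 - 6*8 / (11*(11^2 - 1)) = 1 - 48/1320 = 0.963636.
Step 4: Under H0, t = rho * sqrt((n-2)/(1-rho^2)) = 10.8186 ~ t(9).
Step 5: Two-sided p-value from the t-distribution with 9 df = 0.000002.
Step 6: alpha = 0.1. reject H0.

rho = 0.9636, p = 0.000002, reject H0 at alpha = 0.1.


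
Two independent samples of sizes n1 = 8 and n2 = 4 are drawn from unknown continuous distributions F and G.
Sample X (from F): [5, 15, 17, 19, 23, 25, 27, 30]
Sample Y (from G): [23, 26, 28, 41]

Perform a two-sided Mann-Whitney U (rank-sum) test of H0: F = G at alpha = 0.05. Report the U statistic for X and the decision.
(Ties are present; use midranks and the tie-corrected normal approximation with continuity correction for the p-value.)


Step 1: Combine and sort all 12 observations; assign midranks.
sorted (value, group): (5,X), (15,X), (17,X), (19,X), (23,X), (23,Y), (25,X), (26,Y), (27,X), (28,Y), (30,X), (41,Y)
ranks: 5->1, 15->2, 17->3, 19->4, 23->5.5, 23->5.5, 25->7, 26->8, 27->9, 28->10, 30->11, 41->12
Step 2: Rank sum for X: R1 = 1 + 2 + 3 + 4 + 5.5 + 7 + 9 + 11 = 42.5.
Step 3: U_X = R1 - n1(n1+1)/2 = 42.5 - 8*9/2 = 42.5 - 36 = 6.5.
       U_Y = n1*n2 - U_X = 32 - 6.5 = 25.5.
Step 4: Ties are present, so use the tie-corrected normal approximation (with continuity correction) for the p-value.
Step 5: p-value = 0.125707; compare to alpha = 0.05. fail to reject H0.

U_X = 6.5, p = 0.125707, fail to reject H0 at alpha = 0.05.


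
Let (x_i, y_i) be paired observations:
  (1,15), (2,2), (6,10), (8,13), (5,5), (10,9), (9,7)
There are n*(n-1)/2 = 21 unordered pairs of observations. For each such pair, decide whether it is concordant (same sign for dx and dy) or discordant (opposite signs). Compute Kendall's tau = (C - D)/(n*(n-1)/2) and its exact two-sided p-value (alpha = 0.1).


Step 1: Enumerate the 21 unordered pairs (i,j) with i<j and classify each by sign(x_j-x_i) * sign(y_j-y_i).
  (1,2):dx=+1,dy=-13->D; (1,3):dx=+5,dy=-5->D; (1,4):dx=+7,dy=-2->D; (1,5):dx=+4,dy=-10->D
  (1,6):dx=+9,dy=-6->D; (1,7):dx=+8,dy=-8->D; (2,3):dx=+4,dy=+8->C; (2,4):dx=+6,dy=+11->C
  (2,5):dx=+3,dy=+3->C; (2,6):dx=+8,dy=+7->C; (2,7):dx=+7,dy=+5->C; (3,4):dx=+2,dy=+3->C
  (3,5):dx=-1,dy=-5->C; (3,6):dx=+4,dy=-1->D; (3,7):dx=+3,dy=-3->D; (4,5):dx=-3,dy=-8->C
  (4,6):dx=+2,dy=-4->D; (4,7):dx=+1,dy=-6->D; (5,6):dx=+5,dy=+4->C; (5,7):dx=+4,dy=+2->C
  (6,7):dx=-1,dy=-2->C
Step 2: C = 11, D = 10, total pairs = 21.
Step 3: tau = (C - D)/(n(n-1)/2) = (11 - 10)/21 = 0.047619.
Step 4: Exact two-sided p-value (enumerate n! = 5040 permutations of y under H0): p = 1.000000.
Step 5: alpha = 0.1. fail to reject H0.

tau_b = 0.0476 (C=11, D=10), p = 1.000000, fail to reject H0.


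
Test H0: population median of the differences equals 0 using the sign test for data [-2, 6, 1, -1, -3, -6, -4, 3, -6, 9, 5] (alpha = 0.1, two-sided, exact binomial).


Step 1: Discard zero differences. Original n = 11; n_eff = number of nonzero differences = 11.
Nonzero differences (with sign): -2, +6, +1, -1, -3, -6, -4, +3, -6, +9, +5
Step 2: Count signs: positive = 5, negative = 6.
Step 3: Under H0: P(positive) = 0.5, so the number of positives S ~ Bin(11, 0.5).
Step 4: Two-sided exact p-value = sum of Bin(11,0.5) probabilities at or below the observed probability = 1.000000.
Step 5: alpha = 0.1. fail to reject H0.

n_eff = 11, pos = 5, neg = 6, p = 1.000000, fail to reject H0.


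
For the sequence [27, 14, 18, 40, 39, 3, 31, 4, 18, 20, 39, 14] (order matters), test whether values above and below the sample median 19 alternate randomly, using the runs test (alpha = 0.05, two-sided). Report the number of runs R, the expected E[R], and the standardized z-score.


Step 1: Compute median = 19; label A = above, B = below.
Labels in order: ABBAABABBAAB  (n_A = 6, n_B = 6)
Step 2: Count runs R = 8.
Step 3: Under H0 (random ordering), E[R] = 2*n_A*n_B/(n_A+n_B) + 1 = 2*6*6/12 + 1 = 7.0000.
        Var[R] = 2*n_A*n_B*(2*n_A*n_B - n_A - n_B) / ((n_A+n_B)^2 * (n_A+n_B-1)) = 4320/1584 = 2.7273.
        SD[R] = 1.6514.
Step 4: Continuity-corrected z = (R - 0.5 - E[R]) / SD[R] = (8 - 0.5 - 7.0000) / 1.6514 = 0.3028.
Step 5: Two-sided p-value via normal approximation = 2*(1 - Phi(|z|)) = 0.762069.
Step 6: alpha = 0.05. fail to reject H0.

R = 8, z = 0.3028, p = 0.762069, fail to reject H0.


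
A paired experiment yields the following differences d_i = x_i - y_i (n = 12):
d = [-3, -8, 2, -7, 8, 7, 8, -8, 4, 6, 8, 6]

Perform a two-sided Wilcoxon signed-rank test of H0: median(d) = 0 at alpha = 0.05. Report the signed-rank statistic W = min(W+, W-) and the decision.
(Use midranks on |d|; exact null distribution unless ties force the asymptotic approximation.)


Step 1: Drop any zero differences (none here) and take |d_i|.
|d| = [3, 8, 2, 7, 8, 7, 8, 8, 4, 6, 8, 6]
Step 2: Midrank |d_i| (ties get averaged ranks).
ranks: |3|->2, |8|->10, |2|->1, |7|->6.5, |8|->10, |7|->6.5, |8|->10, |8|->10, |4|->3, |6|->4.5, |8|->10, |6|->4.5
Step 3: Attach original signs; sum ranks with positive sign and with negative sign.
W+ = 1 + 10 + 6.5 + 10 + 3 + 4.5 + 10 + 4.5 = 49.5
W- = 2 + 10 + 6.5 + 10 = 28.5
(Check: W+ + W- = 78 should equal n(n+1)/2 = 78.)
Step 4: Test statistic W = min(W+, W-) = 28.5.
Step 5: Ties in |d|, so use the tie-corrected normal approximation.
        E[W] = n(n+1)/4 = 12*13/4 = 39.
        Tie groups: |d|=6 (t=2), |d|=7 (t=2), |d|=8 (t=5); sum(t^3 - t) = 132.
        Var[W] = n(n+1)(2n+1)/24 - sum(t^3-t)/48 = 3900/24 - 132/48 = 159.75.
        z = (W - E[W]) / sqrt(Var[W]) = (28.5 - 39) / 12.6392 = -0.8307.
        Two-sided p = 2*Phi(z) = 0.406116.
Step 6: alpha = 0.05. fail to reject H0.

W+ = 49.5, W- = 28.5, W = min = 28.5, p = 0.406116, fail to reject H0.


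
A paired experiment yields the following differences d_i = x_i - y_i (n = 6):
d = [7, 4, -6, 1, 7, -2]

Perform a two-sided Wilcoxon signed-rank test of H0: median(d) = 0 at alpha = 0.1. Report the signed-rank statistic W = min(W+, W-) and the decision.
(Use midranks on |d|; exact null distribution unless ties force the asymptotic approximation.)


Step 1: Drop any zero differences (none here) and take |d_i|.
|d| = [7, 4, 6, 1, 7, 2]
Step 2: Midrank |d_i| (ties get averaged ranks).
ranks: |7|->5.5, |4|->3, |6|->4, |1|->1, |7|->5.5, |2|->2
Step 3: Attach original signs; sum ranks with positive sign and with negative sign.
W+ = 5.5 + 3 + 1 + 5.5 = 15
W- = 4 + 2 = 6
(Check: W+ + W- = 21 should equal n(n+1)/2 = 21.)
Step 4: Test statistic W = min(W+, W-) = 6.
Step 5: Ties in |d|, so use the tie-corrected normal approximation.
        E[W] = n(n+1)/4 = 6*7/4 = 10.5.
        Tie groups: |d|=7 (t=2); sum(t^3 - t) = 6.
        Var[W] = n(n+1)(2n+1)/24 - sum(t^3-t)/48 = 546/24 - 6/48 = 22.625.
        z = (W - E[W]) / sqrt(Var[W]) = (6 - 10.5) / 4.7566 = -0.9461.
        Two-sided p = 2*Phi(z) = 0.344118.
Step 6: alpha = 0.1. fail to reject H0.

W+ = 15, W- = 6, W = min = 6, p = 0.344118, fail to reject H0.


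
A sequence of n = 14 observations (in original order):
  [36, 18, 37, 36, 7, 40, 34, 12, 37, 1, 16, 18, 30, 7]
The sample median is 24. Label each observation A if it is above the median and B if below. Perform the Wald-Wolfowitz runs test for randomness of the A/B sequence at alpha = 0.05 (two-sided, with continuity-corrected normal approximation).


Step 1: Compute median = 24; label A = above, B = below.
Labels in order: ABAABAABABBBAB  (n_A = 7, n_B = 7)
Step 2: Count runs R = 10.
Step 3: Under H0 (random ordering), E[R] = 2*n_A*n_B/(n_A+n_B) + 1 = 2*7*7/14 + 1 = 8.0000.
        Var[R] = 2*n_A*n_B*(2*n_A*n_B - n_A - n_B) / ((n_A+n_B)^2 * (n_A+n_B-1)) = 8232/2548 = 3.2308.
        SD[R] = 1.7974.
Step 4: Continuity-corrected z = (R - 0.5 - E[R]) / SD[R] = (10 - 0.5 - 8.0000) / 1.7974 = 0.8345.
Step 5: Two-sided p-value via normal approximation = 2*(1 - Phi(|z|)) = 0.403986.
Step 6: alpha = 0.05. fail to reject H0.

R = 10, z = 0.8345, p = 0.403986, fail to reject H0.


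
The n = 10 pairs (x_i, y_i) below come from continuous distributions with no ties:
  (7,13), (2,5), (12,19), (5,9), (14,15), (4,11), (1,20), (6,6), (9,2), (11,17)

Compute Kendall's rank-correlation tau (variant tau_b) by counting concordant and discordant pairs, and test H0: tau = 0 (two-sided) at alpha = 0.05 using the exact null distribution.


Step 1: Enumerate the 45 unordered pairs (i,j) with i<j and classify each by sign(x_j-x_i) * sign(y_j-y_i).
  (1,2):dx=-5,dy=-8->C; (1,3):dx=+5,dy=+6->C; (1,4):dx=-2,dy=-4->C; (1,5):dx=+7,dy=+2->C
  (1,6):dx=-3,dy=-2->C; (1,7):dx=-6,dy=+7->D; (1,8):dx=-1,dy=-7->C; (1,9):dx=+2,dy=-11->D
  (1,10):dx=+4,dy=+4->C; (2,3):dx=+10,dy=+14->C; (2,4):dx=+3,dy=+4->C; (2,5):dx=+12,dy=+10->C
  (2,6):dx=+2,dy=+6->C; (2,7):dx=-1,dy=+15->D; (2,8):dx=+4,dy=+1->C; (2,9):dx=+7,dy=-3->D
  (2,10):dx=+9,dy=+12->C; (3,4):dx=-7,dy=-10->C; (3,5):dx=+2,dy=-4->D; (3,6):dx=-8,dy=-8->C
  (3,7):dx=-11,dy=+1->D; (3,8):dx=-6,dy=-13->C; (3,9):dx=-3,dy=-17->C; (3,10):dx=-1,dy=-2->C
  (4,5):dx=+9,dy=+6->C; (4,6):dx=-1,dy=+2->D; (4,7):dx=-4,dy=+11->D; (4,8):dx=+1,dy=-3->D
  (4,9):dx=+4,dy=-7->D; (4,10):dx=+6,dy=+8->C; (5,6):dx=-10,dy=-4->C; (5,7):dx=-13,dy=+5->D
  (5,8):dx=-8,dy=-9->C; (5,9):dx=-5,dy=-13->C; (5,10):dx=-3,dy=+2->D; (6,7):dx=-3,dy=+9->D
  (6,8):dx=+2,dy=-5->D; (6,9):dx=+5,dy=-9->D; (6,10):dx=+7,dy=+6->C; (7,8):dx=+5,dy=-14->D
  (7,9):dx=+8,dy=-18->D; (7,10):dx=+10,dy=-3->D; (8,9):dx=+3,dy=-4->D; (8,10):dx=+5,dy=+11->C
  (9,10):dx=+2,dy=+15->C
Step 2: C = 26, D = 19, total pairs = 45.
Step 3: tau = (C - D)/(n(n-1)/2) = (26 - 19)/45 = 0.155556.
Step 4: Exact two-sided p-value (enumerate n! = 3628800 permutations of y under H0): p = 0.600654.
Step 5: alpha = 0.05. fail to reject H0.

tau_b = 0.1556 (C=26, D=19), p = 0.600654, fail to reject H0.
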